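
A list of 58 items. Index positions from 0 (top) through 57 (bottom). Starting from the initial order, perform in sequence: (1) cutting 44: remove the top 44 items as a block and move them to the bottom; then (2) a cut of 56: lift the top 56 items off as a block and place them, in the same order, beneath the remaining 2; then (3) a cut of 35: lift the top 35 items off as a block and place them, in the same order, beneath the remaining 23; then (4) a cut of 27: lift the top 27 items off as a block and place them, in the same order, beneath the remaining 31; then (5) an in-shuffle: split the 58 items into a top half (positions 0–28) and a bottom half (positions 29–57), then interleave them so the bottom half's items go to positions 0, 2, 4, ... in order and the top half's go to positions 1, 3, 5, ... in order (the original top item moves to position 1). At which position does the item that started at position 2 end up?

Track the item from position 2 forward through each operation:
  after op 1 (cut 44): 2 → 16
  after op 2 (cut 56): 16 → 18
  after op 3 (cut 35): 18 → 41
  after op 4 (cut 27): 41 → 14
  after op 5 (in-shuffle): 14 → 29

29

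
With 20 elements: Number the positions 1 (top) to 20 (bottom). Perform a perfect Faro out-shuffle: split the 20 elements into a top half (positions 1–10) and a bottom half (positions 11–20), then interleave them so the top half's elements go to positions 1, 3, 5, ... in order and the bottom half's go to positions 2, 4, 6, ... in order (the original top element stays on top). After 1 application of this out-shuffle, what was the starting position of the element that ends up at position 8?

14

Work backwards from position 8, undoing one out-shuffle at a time:
8 ← 14
So the element now at position 8 started at position 14.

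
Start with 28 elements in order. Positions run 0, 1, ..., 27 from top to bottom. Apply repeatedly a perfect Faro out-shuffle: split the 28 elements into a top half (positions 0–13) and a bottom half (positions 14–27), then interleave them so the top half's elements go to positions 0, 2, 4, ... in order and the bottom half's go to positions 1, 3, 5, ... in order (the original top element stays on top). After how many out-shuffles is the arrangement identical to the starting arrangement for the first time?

18

The out-shuffle permutes the 28 positions with cycle lengths [1, 1, 2, 6, 18].
Every element is home exactly when every cycle has completed a whole number of laps, i.e. after lcm(1, 2, 6, 18) = 18 out-shuffles.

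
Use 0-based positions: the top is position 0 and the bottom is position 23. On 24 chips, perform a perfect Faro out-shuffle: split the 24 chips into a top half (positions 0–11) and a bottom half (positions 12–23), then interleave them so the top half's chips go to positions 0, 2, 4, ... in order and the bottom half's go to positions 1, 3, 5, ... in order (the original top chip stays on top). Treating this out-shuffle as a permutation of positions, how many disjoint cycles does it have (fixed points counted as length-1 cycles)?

Trace each unvisited position around until it returns:
(0) (1 2 4 8 16 9 ... len 11) (5 10 20 17 11 22 ... len 11) (23)
4 cycles in total.

4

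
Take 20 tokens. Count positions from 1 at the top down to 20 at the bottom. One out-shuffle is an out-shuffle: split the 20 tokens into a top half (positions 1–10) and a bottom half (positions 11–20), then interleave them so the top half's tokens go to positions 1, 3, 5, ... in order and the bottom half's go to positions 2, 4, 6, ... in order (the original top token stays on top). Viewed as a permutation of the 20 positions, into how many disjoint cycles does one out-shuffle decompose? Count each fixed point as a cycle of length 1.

Trace each unvisited position around until it returns:
(1) (2 3 5 9 17 14 ... len 18) (20)
3 cycles in total.

3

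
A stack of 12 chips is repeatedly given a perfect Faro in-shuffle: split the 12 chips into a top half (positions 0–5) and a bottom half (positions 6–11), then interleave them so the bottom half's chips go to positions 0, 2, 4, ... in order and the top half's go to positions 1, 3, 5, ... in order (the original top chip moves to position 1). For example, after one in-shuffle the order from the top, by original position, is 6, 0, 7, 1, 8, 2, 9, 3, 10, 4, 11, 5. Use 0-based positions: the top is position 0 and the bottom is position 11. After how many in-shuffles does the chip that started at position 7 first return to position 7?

12

Follow position 7 under repeated in-shuffles:
7 → 2 → 5 → 11 → 10 → 8 → 4 → 9 → 6 → 0 → 1 → 3 → 7
It first returns after 12 in-shuffles.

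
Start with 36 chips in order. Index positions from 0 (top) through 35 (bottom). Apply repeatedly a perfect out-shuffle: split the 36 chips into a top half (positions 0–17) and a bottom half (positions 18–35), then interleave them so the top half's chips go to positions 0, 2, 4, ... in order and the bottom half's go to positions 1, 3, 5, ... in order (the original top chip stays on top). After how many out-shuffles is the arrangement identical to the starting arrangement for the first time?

12

The out-shuffle permutes the 36 positions with cycle lengths [1, 1, 3, 3, 4, 12, 12].
Every chip is home exactly when every cycle has completed a whole number of laps, i.e. after lcm(1, 3, 4, 12) = 12 out-shuffles.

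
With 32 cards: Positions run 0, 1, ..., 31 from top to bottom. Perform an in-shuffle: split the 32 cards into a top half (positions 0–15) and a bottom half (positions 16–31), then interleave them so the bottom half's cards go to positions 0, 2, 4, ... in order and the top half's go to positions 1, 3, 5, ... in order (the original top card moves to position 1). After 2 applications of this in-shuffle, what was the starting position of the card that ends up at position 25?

Work backwards from position 25, undoing one in-shuffle at a time:
25 ← 12 ← 22
So the card now at position 25 started at position 22.

22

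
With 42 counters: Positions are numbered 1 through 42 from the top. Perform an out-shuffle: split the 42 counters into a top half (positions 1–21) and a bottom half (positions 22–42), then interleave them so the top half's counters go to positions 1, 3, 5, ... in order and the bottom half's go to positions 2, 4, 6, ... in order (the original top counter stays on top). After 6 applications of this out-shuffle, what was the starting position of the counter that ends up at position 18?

Work backwards from position 18, undoing one out-shuffle at a time:
18 ← 30 ← 36 ← 39 ← 20 ← 31 ← 16
So the counter now at position 18 started at position 16.

16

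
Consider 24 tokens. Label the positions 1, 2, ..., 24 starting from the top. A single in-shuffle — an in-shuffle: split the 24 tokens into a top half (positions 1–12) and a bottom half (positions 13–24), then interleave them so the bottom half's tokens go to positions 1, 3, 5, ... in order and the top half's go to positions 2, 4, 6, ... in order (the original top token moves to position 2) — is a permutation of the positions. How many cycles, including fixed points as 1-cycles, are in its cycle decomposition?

Trace each unvisited position around until it returns:
(1 2 4 8 16 7 ... len 20) (5 10 20 15)
2 cycles in total.

2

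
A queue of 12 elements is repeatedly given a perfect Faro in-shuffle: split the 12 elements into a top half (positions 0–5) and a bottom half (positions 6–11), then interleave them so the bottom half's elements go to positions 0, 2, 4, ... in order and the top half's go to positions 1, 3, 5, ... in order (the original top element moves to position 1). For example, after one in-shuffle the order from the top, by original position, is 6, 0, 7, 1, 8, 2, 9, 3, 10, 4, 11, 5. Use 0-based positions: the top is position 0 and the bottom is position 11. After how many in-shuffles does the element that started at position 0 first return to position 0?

Follow position 0 under repeated in-shuffles:
0 → 1 → 3 → 7 → 2 → 5 → 11 → 10 → 8 → 4 → 9 → 6 → 0
It first returns after 12 in-shuffles.

12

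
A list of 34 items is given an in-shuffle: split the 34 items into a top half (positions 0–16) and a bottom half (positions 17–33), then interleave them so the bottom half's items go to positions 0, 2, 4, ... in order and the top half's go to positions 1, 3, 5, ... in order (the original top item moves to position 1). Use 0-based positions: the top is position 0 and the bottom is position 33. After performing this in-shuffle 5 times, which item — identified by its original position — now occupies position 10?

7

Work backwards from position 10, undoing one in-shuffle at a time:
10 ← 22 ← 28 ← 31 ← 15 ← 7
So the item now at position 10 started at position 7.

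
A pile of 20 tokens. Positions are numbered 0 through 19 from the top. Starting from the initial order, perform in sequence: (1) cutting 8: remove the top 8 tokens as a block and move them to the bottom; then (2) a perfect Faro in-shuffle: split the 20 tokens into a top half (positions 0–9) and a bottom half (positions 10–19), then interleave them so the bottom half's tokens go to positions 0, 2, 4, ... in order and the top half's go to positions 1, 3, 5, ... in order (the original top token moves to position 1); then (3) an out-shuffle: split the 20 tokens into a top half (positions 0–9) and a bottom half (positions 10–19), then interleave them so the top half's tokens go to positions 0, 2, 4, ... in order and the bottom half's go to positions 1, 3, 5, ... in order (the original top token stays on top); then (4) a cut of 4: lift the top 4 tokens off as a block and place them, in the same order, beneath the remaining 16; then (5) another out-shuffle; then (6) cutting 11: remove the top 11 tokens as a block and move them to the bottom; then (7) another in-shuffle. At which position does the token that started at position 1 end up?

Track the token from position 1 forward through each operation:
  after op 1 (cut 8): 1 → 13
  after op 2 (in-shuffle): 13 → 6
  after op 3 (out-shuffle): 6 → 12
  after op 4 (cut 4): 12 → 8
  after op 5 (out-shuffle): 8 → 16
  after op 6 (cut 11): 16 → 5
  after op 7 (in-shuffle): 5 → 11

11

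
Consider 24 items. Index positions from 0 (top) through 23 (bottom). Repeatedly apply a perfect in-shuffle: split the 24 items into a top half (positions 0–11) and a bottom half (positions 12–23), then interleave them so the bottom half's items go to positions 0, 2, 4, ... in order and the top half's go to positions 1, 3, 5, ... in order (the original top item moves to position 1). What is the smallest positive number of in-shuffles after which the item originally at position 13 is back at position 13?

Follow position 13 under repeated in-shuffles:
13 → 2 → 5 → 11 → 23 → 22 → 20 → 16 → 8 → 17 → 10 → 21 → 18 → 12 → 0 → 1 → 3 → 7 → 15 → 6 → 13
It first returns after 20 in-shuffles.

20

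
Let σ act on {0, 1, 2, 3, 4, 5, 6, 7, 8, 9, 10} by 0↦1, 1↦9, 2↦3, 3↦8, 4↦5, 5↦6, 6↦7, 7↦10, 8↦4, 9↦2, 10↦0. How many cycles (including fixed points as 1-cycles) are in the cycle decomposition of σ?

1

Cycle decomposition: (0 1 9 2 3 8 4 5 6 7 10).
1 cycle.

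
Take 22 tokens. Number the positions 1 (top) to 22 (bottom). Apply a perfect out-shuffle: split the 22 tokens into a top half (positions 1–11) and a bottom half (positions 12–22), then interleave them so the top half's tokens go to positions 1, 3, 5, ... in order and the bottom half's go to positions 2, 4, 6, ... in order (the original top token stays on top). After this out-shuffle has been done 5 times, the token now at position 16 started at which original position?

Work backwards from position 16, undoing one out-shuffle at a time:
16 ← 19 ← 10 ← 16 ← 19 ← 10
So the token now at position 16 started at position 10.

10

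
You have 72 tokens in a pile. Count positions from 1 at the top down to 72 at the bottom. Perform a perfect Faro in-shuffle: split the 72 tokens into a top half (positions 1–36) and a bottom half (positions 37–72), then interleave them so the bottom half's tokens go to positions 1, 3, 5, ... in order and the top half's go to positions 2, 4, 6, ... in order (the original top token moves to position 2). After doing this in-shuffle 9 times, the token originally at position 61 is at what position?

61

Track the token's position through each in-shuffle:
61 → 49 → 25 → 50 → 27 → 54 → 35 → 70 → 67 → 61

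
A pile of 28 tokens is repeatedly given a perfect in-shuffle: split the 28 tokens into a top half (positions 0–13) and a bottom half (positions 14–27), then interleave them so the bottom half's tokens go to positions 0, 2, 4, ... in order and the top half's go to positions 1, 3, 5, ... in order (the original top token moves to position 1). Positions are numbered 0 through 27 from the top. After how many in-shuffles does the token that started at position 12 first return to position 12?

Follow position 12 under repeated in-shuffles:
12 → 25 → 22 → 16 → 4 → 9 → 19 → 10 → ... → 12 (length 28)
It first returns after 28 in-shuffles.

28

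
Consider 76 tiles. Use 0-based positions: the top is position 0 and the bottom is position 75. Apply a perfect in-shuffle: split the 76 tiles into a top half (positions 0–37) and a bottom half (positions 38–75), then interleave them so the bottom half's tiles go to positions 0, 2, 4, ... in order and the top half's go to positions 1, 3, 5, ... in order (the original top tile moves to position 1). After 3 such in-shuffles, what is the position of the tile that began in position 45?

Track the tile's position through each in-shuffle:
45 → 14 → 29 → 59

59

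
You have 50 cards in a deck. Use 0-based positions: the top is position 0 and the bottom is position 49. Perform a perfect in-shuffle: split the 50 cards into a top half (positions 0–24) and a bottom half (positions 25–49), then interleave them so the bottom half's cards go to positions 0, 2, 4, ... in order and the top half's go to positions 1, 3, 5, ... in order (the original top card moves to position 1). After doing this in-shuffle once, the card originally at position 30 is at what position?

Track the card's position through each in-shuffle:
30 → 10

10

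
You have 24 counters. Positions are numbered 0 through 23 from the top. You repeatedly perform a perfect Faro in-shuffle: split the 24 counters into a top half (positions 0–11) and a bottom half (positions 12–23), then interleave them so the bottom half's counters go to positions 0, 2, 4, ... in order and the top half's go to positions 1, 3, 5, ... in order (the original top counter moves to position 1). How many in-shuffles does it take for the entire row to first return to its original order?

The in-shuffle permutes the 24 positions with cycle lengths [4, 20].
Every counter is home exactly when every cycle has completed a whole number of laps, i.e. after lcm(4, 20) = 20 in-shuffles.

20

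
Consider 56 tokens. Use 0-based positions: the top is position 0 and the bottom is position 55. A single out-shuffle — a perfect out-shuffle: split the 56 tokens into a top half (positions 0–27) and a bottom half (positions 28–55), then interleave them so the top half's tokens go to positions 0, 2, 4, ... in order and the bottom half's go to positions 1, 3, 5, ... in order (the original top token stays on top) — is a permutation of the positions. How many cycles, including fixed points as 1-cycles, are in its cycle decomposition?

6

Trace each unvisited position around until it returns:
(0) (1 2 4 8 16 32 ... len 20) (3 6 12 24 48 41 ... len 20) (5 10 20 40 25 50 45 35 15 30) (11 22 44 33) (55)
6 cycles in total.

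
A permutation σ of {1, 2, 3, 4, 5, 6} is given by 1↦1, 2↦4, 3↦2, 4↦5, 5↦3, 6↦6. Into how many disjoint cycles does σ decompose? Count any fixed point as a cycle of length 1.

3

Cycle decomposition: (1) (2 4 5 3) (6).
3 cycles.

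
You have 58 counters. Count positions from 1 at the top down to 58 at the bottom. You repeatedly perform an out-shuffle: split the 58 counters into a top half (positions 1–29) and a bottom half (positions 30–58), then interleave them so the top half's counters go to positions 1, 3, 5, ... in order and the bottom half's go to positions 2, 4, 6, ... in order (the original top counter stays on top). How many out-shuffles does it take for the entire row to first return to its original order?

The out-shuffle permutes the 58 positions with cycle lengths [1, 1, 2, 18, 18, 18].
Every counter is home exactly when every cycle has completed a whole number of laps, i.e. after lcm(1, 2, 18) = 18 out-shuffles.

18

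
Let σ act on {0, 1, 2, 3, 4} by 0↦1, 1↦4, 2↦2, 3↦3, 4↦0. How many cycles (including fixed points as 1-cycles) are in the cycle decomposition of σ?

3

Cycle decomposition: (0 1 4) (2) (3).
3 cycles.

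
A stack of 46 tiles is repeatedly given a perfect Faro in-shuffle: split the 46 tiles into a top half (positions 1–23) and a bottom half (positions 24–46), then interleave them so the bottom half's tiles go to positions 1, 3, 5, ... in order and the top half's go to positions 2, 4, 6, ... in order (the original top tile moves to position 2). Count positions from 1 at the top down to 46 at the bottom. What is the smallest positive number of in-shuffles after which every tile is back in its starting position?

The in-shuffle permutes the 46 positions with cycle lengths [23, 23].
Every tile is home exactly when every cycle has completed a whole number of laps, i.e. after lcm(23) = 23 in-shuffles.

23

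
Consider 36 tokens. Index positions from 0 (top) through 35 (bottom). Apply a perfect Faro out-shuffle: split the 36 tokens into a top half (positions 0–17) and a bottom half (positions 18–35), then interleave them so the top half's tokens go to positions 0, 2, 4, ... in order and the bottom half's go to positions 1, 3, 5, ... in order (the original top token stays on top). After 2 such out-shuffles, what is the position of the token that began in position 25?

30

Track the token's position through each out-shuffle:
25 → 15 → 30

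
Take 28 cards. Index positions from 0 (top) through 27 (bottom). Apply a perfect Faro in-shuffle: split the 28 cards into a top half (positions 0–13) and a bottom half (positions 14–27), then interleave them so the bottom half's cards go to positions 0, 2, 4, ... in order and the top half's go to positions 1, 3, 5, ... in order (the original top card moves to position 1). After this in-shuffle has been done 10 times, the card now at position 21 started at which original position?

Work backwards from position 21, undoing one in-shuffle at a time:
21 ← 10 ← 19 ← 9 ← 4 ← 16 ← 22 ← 25 ← 12 ← 20 ← 24
So the card now at position 21 started at position 24.

24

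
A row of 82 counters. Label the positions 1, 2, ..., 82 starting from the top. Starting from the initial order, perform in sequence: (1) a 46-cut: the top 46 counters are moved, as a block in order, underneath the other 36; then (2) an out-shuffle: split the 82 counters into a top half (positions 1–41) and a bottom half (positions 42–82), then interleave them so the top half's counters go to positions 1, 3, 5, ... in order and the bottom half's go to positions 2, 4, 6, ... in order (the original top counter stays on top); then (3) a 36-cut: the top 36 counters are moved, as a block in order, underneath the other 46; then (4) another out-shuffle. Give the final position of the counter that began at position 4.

4

Track the counter from position 4 forward through each operation:
  after op 1 (cut 46): 4 → 40
  after op 2 (out-shuffle): 40 → 79
  after op 3 (cut 36): 79 → 43
  after op 4 (out-shuffle): 43 → 4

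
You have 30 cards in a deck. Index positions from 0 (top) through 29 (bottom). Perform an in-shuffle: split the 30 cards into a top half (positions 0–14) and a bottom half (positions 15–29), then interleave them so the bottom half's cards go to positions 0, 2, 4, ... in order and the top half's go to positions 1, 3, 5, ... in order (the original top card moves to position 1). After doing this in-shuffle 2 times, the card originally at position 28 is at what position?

Track the card's position through each in-shuffle:
28 → 26 → 22

22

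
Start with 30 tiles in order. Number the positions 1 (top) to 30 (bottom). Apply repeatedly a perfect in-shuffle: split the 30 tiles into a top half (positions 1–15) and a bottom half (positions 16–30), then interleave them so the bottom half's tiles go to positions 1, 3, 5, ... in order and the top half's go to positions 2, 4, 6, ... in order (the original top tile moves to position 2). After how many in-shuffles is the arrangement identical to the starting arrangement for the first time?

5

The in-shuffle permutes the 30 positions with cycle lengths [5, 5, 5, 5, 5, 5].
Every tile is home exactly when every cycle has completed a whole number of laps, i.e. after lcm(5) = 5 in-shuffles.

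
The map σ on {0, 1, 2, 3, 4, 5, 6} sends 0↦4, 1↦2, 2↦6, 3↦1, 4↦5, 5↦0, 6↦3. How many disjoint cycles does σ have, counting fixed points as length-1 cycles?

Cycle decomposition: (0 4 5) (1 2 6 3).
2 cycles.

2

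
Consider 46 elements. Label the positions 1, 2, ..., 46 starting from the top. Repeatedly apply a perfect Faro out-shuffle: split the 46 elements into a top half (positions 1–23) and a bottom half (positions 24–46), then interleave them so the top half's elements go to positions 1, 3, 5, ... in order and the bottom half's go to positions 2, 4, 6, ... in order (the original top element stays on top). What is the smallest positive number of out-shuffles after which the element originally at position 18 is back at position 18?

12

Follow position 18 under repeated out-shuffles:
18 → 35 → 24 → 2 → 3 → 5 → 9 → 17 → 33 → 20 → 39 → 32 → 18
It first returns after 12 out-shuffles.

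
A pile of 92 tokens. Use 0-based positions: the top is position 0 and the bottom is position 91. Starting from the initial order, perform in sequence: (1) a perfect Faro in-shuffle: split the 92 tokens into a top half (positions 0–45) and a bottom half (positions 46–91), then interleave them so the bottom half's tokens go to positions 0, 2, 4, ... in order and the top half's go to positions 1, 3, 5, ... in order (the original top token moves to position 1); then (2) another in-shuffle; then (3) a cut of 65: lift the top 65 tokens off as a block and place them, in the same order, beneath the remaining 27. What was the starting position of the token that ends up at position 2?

Undo the operations in reverse order, starting from position 2:
  undo op 3 (cut 65): 2 ← 67
  undo op 2 (in-shuffle, from top half): 67 ← 33
  undo op 1 (in-shuffle, from top half): 33 ← 16
So the token at position 2 came from original position 16.

16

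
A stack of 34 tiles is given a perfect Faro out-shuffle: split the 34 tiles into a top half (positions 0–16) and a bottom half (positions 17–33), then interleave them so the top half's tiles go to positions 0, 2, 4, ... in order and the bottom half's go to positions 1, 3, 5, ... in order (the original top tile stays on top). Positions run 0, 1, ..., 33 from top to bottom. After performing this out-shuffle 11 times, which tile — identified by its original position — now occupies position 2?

Work backwards from position 2, undoing one out-shuffle at a time:
2 ← 1 ← 17 ← 25 ← 29 ← 31 ← 32 ← 16 ← 8 ← 4 ← 2 ← 1
So the tile now at position 2 started at position 1.

1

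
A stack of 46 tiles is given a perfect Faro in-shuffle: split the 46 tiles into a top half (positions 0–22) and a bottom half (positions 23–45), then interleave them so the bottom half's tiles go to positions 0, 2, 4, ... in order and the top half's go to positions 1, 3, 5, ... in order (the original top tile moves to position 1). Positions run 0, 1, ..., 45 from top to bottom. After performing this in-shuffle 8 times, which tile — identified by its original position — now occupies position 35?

Work backwards from position 35, undoing one in-shuffle at a time:
35 ← 17 ← 8 ← 27 ← 13 ← 6 ← 26 ← 36 ← 41
So the tile now at position 35 started at position 41.

41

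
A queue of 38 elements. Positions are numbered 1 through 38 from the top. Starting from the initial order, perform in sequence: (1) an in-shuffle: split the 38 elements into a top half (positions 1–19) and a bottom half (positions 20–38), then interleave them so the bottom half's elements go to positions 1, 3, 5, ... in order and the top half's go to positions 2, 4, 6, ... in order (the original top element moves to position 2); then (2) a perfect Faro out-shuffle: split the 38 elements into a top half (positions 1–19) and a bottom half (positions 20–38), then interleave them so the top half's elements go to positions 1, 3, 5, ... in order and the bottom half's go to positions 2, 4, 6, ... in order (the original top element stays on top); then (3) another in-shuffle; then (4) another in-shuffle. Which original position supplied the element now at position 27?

38

Undo the operations in reverse order, starting from position 27:
  undo op 4 (in-shuffle, from bottom half): 27 ← 33
  undo op 3 (in-shuffle, from bottom half): 33 ← 36
  undo op 2 (out-shuffle, from bottom half): 36 ← 37
  undo op 1 (in-shuffle, from bottom half): 37 ← 38
So the element at position 27 came from original position 38.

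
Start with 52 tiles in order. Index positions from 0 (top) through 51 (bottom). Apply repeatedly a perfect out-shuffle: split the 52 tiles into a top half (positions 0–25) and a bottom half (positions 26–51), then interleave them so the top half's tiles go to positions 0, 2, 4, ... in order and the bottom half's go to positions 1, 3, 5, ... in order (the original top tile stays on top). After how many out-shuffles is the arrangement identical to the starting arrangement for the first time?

The out-shuffle permutes the 52 positions with cycle lengths [1, 1, 2, 8, 8, 8, 8, 8, 8].
Every tile is home exactly when every cycle has completed a whole number of laps, i.e. after lcm(1, 2, 8) = 8 out-shuffles.

8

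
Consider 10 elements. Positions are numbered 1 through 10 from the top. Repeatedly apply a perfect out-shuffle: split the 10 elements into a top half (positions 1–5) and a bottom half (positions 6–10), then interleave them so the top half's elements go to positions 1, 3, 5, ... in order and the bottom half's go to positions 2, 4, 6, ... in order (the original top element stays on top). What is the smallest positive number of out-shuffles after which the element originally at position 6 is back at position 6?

6

Follow position 6 under repeated out-shuffles:
6 → 2 → 3 → 5 → 9 → 8 → 6
It first returns after 6 out-shuffles.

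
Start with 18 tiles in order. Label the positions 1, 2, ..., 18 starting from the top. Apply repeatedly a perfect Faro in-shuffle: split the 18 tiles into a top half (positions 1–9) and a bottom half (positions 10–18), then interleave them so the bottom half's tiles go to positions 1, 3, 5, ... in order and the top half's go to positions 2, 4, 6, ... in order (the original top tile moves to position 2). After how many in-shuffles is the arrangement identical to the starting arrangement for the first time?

The in-shuffle permutes the 18 positions with cycle lengths [18].
Every tile is home exactly when every cycle has completed a whole number of laps, i.e. after lcm(18) = 18 in-shuffles.

18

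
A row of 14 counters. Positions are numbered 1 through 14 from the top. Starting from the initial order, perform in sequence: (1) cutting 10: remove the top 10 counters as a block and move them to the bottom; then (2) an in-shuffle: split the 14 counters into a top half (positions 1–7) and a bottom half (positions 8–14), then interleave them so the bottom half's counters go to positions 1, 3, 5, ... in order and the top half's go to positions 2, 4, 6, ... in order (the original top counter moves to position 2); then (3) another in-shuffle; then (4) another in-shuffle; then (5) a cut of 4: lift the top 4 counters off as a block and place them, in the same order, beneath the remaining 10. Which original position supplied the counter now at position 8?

5

Undo the operations in reverse order, starting from position 8:
  undo op 5 (cut 4): 8 ← 12
  undo op 4 (in-shuffle, from top half): 12 ← 6
  undo op 3 (in-shuffle, from top half): 6 ← 3
  undo op 2 (in-shuffle, from bottom half): 3 ← 9
  undo op 1 (cut 10): 9 ← 5
So the counter at position 8 came from original position 5.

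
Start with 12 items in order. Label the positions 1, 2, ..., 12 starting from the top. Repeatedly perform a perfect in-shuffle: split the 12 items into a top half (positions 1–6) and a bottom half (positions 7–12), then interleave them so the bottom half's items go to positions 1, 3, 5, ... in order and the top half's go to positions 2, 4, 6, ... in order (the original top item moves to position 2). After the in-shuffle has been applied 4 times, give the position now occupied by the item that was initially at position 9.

1

Track the item's position through each in-shuffle:
9 → 5 → 10 → 7 → 1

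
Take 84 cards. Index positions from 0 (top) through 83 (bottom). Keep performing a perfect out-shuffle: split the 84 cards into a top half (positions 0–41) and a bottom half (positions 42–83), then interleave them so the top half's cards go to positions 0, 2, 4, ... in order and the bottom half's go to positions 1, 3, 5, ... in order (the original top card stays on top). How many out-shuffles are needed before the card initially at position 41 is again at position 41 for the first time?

Follow position 41 under repeated out-shuffles:
41 → 82 → 81 → 79 → 75 → 67 → 51 → 19 → ... → 41 (length 82)
It first returns after 82 out-shuffles.

82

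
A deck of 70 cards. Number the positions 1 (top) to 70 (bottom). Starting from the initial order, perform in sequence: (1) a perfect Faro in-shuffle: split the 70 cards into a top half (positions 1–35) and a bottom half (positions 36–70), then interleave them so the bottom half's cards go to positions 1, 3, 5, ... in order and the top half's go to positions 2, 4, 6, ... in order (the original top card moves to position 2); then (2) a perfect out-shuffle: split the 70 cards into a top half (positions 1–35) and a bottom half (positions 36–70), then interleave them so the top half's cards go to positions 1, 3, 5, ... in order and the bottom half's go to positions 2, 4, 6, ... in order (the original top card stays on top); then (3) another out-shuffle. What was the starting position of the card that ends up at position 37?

Undo the operations in reverse order, starting from position 37:
  undo op 3 (out-shuffle, from top half): 37 ← 19
  undo op 2 (out-shuffle, from top half): 19 ← 10
  undo op 1 (in-shuffle, from top half): 10 ← 5
So the card at position 37 came from original position 5.

5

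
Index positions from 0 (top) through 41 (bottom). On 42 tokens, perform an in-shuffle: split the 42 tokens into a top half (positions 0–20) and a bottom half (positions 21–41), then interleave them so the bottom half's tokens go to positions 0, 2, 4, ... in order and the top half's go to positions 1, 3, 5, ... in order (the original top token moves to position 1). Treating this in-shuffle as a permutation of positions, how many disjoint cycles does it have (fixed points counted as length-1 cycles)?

Trace each unvisited position around until it returns:
(0 1 3 7 15 31 ... len 14) (2 5 11 23 4 9 ... len 14) (6 13 27 12 25 8 ... len 14)
3 cycles in total.

3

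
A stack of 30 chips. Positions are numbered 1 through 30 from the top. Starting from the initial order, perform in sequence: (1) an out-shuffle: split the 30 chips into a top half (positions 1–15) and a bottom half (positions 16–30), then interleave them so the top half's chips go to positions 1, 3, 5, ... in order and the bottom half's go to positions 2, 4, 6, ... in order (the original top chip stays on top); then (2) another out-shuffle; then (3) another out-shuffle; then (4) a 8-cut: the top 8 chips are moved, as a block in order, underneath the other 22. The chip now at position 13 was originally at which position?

18

Undo the operations in reverse order, starting from position 13:
  undo op 4 (cut 8): 13 ← 21
  undo op 3 (out-shuffle, from top half): 21 ← 11
  undo op 2 (out-shuffle, from top half): 11 ← 6
  undo op 1 (out-shuffle, from bottom half): 6 ← 18
So the chip at position 13 came from original position 18.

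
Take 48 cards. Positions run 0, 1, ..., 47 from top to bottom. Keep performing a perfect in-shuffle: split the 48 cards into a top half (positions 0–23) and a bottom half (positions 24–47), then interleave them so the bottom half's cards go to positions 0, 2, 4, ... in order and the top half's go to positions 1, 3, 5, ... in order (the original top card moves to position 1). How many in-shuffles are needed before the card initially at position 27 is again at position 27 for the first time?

Follow position 27 under repeated in-shuffles:
27 → 6 → 13 → 27
It first returns after 3 in-shuffles.

3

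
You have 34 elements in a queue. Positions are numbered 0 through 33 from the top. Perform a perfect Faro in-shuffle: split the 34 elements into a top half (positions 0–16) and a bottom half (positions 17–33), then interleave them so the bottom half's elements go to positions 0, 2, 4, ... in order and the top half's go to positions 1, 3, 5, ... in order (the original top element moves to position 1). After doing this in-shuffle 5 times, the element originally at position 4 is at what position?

Track the element's position through each in-shuffle:
4 → 9 → 19 → 4 → 9 → 19

19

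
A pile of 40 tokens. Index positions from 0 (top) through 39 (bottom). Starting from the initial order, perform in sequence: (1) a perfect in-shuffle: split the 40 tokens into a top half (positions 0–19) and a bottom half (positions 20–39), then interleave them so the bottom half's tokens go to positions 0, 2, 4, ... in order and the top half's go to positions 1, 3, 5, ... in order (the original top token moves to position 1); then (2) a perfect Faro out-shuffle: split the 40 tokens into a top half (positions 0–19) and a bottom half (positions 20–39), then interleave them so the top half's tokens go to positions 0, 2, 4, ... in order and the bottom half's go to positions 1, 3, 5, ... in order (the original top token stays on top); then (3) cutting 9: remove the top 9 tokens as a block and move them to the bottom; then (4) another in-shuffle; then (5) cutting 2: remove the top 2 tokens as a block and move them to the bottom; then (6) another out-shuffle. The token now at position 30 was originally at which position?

34

Undo the operations in reverse order, starting from position 30:
  undo op 6 (out-shuffle, from top half): 30 ← 15
  undo op 5 (cut 2): 15 ← 17
  undo op 4 (in-shuffle, from top half): 17 ← 8
  undo op 3 (cut 9): 8 ← 17
  undo op 2 (out-shuffle, from bottom half): 17 ← 28
  undo op 1 (in-shuffle, from bottom half): 28 ← 34
So the token at position 30 came from original position 34.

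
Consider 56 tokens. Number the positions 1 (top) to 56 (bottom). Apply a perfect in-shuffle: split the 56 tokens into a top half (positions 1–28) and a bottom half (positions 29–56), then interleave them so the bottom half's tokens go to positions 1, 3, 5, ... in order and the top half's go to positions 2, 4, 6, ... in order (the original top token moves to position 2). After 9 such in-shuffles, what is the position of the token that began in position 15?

Track the token's position through each in-shuffle:
15 → 30 → 3 → 6 → 12 → 24 → 48 → 39 → 21 → 42

42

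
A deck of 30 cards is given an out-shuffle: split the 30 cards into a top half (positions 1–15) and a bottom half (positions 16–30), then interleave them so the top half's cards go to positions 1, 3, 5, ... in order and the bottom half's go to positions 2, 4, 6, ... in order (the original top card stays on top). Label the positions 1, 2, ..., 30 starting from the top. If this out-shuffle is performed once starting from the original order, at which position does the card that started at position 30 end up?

30

Position 30 is a fixed point of every out-shuffle, so the card never moves.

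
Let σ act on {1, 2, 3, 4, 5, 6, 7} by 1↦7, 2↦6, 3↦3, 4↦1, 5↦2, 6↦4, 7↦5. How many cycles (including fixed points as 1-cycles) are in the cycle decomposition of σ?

2

Cycle decomposition: (1 7 5 2 6 4) (3).
2 cycles.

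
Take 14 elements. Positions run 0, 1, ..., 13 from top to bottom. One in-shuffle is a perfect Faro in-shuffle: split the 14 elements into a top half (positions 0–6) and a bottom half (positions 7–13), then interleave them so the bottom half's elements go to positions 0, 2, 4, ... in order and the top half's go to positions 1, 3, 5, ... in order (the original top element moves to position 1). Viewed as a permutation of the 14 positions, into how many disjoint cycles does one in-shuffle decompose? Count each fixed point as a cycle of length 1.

4

Trace each unvisited position around until it returns:
(0 1 3 7) (2 5 11 8) (4 9) (6 13 12 10)
4 cycles in total.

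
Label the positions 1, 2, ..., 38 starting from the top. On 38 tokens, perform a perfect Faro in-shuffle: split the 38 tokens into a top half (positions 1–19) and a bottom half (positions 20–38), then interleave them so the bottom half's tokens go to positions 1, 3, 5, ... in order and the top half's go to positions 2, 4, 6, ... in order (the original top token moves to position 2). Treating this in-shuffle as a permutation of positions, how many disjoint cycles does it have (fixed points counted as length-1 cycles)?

Trace each unvisited position around until it returns:
(1 2 4 8 16 32 ... len 12) (3 6 12 24 9 18 ... len 12) (7 14 28 17 34 29 ... len 12) (13 26)
4 cycles in total.

4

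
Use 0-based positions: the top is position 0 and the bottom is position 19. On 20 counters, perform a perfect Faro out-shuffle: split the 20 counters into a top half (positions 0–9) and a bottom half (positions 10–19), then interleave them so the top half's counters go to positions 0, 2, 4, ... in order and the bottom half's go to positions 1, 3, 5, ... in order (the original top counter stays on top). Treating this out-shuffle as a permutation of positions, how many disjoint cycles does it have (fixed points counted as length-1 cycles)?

Trace each unvisited position around until it returns:
(0) (1 2 4 8 16 13 ... len 18) (19)
3 cycles in total.

3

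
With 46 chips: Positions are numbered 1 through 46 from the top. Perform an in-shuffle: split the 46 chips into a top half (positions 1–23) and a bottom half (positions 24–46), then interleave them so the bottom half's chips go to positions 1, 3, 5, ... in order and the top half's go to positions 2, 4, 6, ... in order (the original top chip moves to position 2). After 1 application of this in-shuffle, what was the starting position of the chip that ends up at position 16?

Work backwards from position 16, undoing one in-shuffle at a time:
16 ← 8
So the chip now at position 16 started at position 8.

8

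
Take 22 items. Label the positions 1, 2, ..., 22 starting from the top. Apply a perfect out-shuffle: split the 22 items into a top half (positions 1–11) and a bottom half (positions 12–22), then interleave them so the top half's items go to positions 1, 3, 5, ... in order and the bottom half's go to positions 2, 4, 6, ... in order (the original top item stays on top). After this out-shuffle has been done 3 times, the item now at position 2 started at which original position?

9

Work backwards from position 2, undoing one out-shuffle at a time:
2 ← 12 ← 17 ← 9
So the item now at position 2 started at position 9.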